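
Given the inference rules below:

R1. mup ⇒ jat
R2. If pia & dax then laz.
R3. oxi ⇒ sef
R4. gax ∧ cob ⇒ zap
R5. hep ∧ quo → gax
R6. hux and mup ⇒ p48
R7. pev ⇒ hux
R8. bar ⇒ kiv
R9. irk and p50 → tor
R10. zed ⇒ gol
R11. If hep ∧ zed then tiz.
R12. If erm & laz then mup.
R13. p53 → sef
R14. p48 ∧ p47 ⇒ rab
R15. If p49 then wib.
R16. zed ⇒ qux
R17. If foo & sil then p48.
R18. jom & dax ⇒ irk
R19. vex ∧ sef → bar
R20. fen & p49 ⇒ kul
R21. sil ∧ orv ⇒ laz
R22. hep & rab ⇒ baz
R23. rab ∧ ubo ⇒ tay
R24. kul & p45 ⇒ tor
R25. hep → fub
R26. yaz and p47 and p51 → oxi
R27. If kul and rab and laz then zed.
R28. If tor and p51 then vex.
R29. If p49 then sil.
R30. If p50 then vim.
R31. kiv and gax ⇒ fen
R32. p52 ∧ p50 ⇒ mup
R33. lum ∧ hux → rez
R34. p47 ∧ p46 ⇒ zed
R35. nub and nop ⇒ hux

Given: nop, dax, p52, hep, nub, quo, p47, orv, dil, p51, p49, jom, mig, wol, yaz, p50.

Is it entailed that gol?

gax  (by R5: hep, quo)
irk  (by R18: jom, dax)
oxi  (by R26: yaz, p47, p51)
sil  (by R29: p49)
mup  (by R32: p52, p50)
hux  (by R35: nub, nop)
sef  (by R3: oxi)
p48  (by R6: hux, mup)
tor  (by R9: irk, p50)
rab  (by R14: p48, p47)
laz  (by R21: sil, orv)
vex  (by R28: tor, p51)
bar  (by R19: vex, sef)
kiv  (by R8: bar)
fen  (by R31: kiv, gax)
kul  (by R20: fen, p49)
zed  (by R27: kul, rab, laz)
gol  (by R10: zed)

Yes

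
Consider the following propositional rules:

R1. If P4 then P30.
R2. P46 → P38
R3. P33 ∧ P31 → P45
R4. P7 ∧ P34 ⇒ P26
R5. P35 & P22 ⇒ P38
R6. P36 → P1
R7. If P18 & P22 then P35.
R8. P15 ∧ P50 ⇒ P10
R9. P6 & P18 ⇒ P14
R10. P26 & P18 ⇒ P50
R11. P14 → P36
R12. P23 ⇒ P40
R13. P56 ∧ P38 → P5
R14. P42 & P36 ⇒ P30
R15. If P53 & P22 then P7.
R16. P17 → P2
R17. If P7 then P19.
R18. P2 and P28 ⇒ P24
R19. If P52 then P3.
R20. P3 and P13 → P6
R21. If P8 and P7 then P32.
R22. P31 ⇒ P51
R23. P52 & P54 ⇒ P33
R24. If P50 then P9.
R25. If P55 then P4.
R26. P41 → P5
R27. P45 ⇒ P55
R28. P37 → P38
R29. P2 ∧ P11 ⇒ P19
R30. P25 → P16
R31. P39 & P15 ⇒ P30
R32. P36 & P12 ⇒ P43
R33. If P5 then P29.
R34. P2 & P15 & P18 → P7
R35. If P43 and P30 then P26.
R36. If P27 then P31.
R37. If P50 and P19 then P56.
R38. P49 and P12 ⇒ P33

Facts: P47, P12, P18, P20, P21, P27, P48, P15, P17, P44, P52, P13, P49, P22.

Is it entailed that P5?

P35  (by R7: P18, P22)
P2  (by R16: P17)
P3  (by R19: P52)
P6  (by R20: P3, P13)
P7  (by R34: P2, P15, P18)
P31  (by R36: P27)
P33  (by R38: P49, P12)
P45  (by R3: P33, P31)
P38  (by R5: P35, P22)
P14  (by R9: P6, P18)
P36  (by R11: P14)
P19  (by R17: P7)
P55  (by R27: P45)
P43  (by R32: P36, P12)
P4  (by R25: P55)
P30  (by R1: P4)
P26  (by R35: P43, P30)
P50  (by R10: P26, P18)
P56  (by R37: P50, P19)
P5  (by R13: P56, P38)

Yes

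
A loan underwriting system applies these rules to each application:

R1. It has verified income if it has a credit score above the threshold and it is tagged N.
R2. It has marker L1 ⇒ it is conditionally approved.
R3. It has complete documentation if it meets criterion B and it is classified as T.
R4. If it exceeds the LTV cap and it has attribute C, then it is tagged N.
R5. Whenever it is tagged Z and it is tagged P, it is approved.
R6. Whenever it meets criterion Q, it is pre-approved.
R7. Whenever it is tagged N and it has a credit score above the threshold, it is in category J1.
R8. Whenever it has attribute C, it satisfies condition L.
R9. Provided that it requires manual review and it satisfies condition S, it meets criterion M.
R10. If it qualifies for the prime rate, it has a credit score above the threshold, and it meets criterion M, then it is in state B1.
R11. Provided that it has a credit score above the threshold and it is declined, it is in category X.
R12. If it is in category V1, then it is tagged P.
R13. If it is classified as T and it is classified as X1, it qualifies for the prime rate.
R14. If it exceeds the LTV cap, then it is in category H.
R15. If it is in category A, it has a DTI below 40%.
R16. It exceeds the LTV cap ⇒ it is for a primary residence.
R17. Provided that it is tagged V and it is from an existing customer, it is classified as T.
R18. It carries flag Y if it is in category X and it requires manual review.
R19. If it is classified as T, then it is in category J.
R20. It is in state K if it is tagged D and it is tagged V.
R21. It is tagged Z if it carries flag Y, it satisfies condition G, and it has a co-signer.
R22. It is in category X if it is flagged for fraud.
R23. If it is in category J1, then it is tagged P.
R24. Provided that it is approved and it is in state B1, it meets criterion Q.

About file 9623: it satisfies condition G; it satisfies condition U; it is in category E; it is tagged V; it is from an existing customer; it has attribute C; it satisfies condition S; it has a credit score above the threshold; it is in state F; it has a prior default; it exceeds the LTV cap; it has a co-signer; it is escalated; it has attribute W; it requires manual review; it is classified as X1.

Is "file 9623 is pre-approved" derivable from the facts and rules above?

No

Forward chaining from the given facts derives: is tagged N, is in category J1, satisfies condition L, meets criterion M, is in category H, is for a primary residence, is classified as T, is in category J, is tagged P, has verified income, qualifies for the prime rate, is in state B1.
The only rule concluding "it is pre-approved" is R6, which needs "it meets criterion Q"; that is never established.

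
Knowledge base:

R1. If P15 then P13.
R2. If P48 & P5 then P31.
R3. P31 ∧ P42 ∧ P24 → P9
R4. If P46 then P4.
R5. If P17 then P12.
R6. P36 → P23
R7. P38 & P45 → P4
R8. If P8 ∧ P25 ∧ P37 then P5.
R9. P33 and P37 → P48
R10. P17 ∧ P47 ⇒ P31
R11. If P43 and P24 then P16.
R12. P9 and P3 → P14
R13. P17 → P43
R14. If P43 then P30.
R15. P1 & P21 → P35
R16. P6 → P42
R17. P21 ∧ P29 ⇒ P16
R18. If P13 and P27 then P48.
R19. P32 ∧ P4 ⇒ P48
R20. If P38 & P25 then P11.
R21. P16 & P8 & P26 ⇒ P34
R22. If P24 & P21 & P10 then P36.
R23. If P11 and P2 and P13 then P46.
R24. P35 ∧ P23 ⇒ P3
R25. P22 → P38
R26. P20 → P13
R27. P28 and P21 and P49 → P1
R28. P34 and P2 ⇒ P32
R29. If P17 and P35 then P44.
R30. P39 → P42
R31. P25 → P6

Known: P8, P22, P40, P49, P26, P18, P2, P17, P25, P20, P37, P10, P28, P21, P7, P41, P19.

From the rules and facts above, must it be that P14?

No

Forward chaining from the given facts derives: P12, P5, P43, P30, P38, P13, P1, P6, P35, P42, P11, P46, P44, P4.
The only rule concluding P14 is R12, which needs P9; that is never established.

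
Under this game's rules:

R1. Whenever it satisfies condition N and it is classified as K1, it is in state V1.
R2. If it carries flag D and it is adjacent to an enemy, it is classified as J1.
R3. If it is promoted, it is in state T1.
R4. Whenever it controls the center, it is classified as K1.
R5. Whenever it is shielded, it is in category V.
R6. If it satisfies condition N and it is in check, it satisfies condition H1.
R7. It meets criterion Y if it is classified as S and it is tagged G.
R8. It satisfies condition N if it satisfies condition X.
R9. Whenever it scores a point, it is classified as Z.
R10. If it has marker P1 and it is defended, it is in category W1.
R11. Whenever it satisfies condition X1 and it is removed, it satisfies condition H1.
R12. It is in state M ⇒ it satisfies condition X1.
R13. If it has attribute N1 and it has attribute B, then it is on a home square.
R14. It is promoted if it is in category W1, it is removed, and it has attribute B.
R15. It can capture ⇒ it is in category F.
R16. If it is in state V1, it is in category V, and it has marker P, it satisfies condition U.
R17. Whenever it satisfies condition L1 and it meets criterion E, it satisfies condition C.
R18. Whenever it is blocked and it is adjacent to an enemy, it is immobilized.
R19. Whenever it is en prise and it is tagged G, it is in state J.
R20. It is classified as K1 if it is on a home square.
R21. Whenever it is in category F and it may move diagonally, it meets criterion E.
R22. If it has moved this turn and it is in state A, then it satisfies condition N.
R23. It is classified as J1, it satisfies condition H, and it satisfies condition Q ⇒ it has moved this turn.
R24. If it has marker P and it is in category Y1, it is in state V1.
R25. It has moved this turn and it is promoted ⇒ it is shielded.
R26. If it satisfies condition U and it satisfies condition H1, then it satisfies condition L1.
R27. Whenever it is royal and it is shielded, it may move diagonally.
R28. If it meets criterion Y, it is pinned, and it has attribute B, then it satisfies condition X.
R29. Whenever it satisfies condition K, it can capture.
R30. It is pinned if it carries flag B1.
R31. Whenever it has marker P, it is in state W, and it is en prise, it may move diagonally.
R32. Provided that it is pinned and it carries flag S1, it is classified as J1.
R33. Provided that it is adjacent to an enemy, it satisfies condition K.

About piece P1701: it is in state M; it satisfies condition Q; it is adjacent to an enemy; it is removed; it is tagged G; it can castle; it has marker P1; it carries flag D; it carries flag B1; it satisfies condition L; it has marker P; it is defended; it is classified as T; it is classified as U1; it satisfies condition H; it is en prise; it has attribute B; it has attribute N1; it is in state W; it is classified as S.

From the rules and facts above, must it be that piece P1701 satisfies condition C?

By R2 (it carries flag D, it is adjacent to an enemy): it is classified as J1.
By R7 (it is classified as S, it is tagged G): it meets criterion Y.
By R10 (it has marker P1, it is defended): it is in category W1.
By R12 (it is in state M): it satisfies condition X1.
By R13 (it has attribute N1, it has attribute B): it is on a home square.
By R14 (it is in category W1, it is removed, it has attribute B): it is promoted.
By R20 (it is on a home square): it is classified as K1.
By R23 (it is classified as J1, it satisfies condition H, it satisfies condition Q): it has moved this turn.
By R25 (it has moved this turn, it is promoted): it is shielded.
By R30 (it carries flag B1): it is pinned.
By R31 (it has marker P, it is in state W, it is en prise): it may move diagonally.
By R33 (it is adjacent to an enemy): it satisfies condition K.
By R5 (it is shielded): it is in category V.
By R11 (it satisfies condition X1, it is removed): it satisfies condition H1.
By R28 (it meets criterion Y, it is pinned, it has attribute B): it satisfies condition X.
By R29 (it satisfies condition K): it can capture.
By R8 (it satisfies condition X): it satisfies condition N.
By R15 (it can capture): it is in category F.
By R21 (it is in category F, it may move diagonally): it meets criterion E.
By R1 (it satisfies condition N, it is classified as K1): it is in state V1.
By R16 (it is in state V1, it is in category V, it has marker P): it satisfies condition U.
By R26 (it satisfies condition U, it satisfies condition H1): it satisfies condition L1.
By R17 (it satisfies condition L1, it meets criterion E): it satisfies condition C.

Yes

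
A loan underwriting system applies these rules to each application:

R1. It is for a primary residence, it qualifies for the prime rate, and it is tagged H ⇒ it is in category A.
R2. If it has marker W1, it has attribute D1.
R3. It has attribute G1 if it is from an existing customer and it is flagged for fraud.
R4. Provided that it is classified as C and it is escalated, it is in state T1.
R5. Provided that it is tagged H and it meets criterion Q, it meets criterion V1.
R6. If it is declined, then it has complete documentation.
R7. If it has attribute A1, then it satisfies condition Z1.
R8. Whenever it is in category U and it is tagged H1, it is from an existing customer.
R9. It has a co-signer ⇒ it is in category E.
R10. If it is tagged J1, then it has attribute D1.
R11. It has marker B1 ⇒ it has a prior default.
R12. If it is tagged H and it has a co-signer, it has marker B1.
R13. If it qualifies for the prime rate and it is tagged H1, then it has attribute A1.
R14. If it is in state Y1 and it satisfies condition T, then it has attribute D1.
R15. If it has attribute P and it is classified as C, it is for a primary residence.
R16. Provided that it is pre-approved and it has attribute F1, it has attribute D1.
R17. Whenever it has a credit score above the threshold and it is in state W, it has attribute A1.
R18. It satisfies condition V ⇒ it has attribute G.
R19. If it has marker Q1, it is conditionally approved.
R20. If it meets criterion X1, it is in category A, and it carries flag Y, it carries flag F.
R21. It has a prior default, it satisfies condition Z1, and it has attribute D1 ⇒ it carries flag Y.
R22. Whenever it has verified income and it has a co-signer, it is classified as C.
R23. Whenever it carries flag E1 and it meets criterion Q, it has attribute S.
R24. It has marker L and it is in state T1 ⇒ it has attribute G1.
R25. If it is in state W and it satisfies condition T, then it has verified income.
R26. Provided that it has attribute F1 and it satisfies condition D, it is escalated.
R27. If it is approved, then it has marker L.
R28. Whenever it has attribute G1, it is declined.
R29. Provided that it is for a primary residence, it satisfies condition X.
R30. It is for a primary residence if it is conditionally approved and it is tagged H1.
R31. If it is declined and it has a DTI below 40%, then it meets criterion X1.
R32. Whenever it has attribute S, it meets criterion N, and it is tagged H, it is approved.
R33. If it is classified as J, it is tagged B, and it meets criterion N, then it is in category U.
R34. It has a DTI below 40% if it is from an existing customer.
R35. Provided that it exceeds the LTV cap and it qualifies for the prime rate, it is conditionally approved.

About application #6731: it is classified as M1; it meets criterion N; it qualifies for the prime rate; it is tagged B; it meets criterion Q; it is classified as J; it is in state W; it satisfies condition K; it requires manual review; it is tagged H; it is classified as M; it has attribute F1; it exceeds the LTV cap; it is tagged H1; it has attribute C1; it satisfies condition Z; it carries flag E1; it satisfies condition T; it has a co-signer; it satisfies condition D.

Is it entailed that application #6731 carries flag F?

Forward chaining from the given facts derives: meets criterion V1, is in category E, has marker B1, has attribute A1, has attribute S, has verified income, is escalated, is approved, is in category U, is conditionally approved, satisfies condition Z1, is from an existing customer, has a prior default, is classified as C, has marker L, is for a primary residence, has a DTI below 40%, is in category A, is in state T1, has attribute G1, is declined, satisfies condition X, meets criterion X1, has complete documentation.
The only rule concluding "it carries flag F" is R20, which needs "it carries flag Y"; that is never established.

No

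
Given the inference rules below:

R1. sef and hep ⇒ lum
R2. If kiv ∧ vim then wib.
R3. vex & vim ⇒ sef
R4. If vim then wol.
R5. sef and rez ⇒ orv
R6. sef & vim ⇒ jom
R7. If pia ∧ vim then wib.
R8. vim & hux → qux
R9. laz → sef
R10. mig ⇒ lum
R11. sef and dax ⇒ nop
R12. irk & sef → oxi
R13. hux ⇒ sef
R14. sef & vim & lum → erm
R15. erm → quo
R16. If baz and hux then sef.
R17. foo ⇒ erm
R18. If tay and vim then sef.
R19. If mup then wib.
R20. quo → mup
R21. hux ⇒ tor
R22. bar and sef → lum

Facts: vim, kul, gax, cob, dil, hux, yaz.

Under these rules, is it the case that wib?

Forward chaining from the given facts derives: wol, qux, sef, tor, jom.
Rules concluding wib: R2 needs kiv; R7 needs pia; R19 needs mup — none of these are established.

No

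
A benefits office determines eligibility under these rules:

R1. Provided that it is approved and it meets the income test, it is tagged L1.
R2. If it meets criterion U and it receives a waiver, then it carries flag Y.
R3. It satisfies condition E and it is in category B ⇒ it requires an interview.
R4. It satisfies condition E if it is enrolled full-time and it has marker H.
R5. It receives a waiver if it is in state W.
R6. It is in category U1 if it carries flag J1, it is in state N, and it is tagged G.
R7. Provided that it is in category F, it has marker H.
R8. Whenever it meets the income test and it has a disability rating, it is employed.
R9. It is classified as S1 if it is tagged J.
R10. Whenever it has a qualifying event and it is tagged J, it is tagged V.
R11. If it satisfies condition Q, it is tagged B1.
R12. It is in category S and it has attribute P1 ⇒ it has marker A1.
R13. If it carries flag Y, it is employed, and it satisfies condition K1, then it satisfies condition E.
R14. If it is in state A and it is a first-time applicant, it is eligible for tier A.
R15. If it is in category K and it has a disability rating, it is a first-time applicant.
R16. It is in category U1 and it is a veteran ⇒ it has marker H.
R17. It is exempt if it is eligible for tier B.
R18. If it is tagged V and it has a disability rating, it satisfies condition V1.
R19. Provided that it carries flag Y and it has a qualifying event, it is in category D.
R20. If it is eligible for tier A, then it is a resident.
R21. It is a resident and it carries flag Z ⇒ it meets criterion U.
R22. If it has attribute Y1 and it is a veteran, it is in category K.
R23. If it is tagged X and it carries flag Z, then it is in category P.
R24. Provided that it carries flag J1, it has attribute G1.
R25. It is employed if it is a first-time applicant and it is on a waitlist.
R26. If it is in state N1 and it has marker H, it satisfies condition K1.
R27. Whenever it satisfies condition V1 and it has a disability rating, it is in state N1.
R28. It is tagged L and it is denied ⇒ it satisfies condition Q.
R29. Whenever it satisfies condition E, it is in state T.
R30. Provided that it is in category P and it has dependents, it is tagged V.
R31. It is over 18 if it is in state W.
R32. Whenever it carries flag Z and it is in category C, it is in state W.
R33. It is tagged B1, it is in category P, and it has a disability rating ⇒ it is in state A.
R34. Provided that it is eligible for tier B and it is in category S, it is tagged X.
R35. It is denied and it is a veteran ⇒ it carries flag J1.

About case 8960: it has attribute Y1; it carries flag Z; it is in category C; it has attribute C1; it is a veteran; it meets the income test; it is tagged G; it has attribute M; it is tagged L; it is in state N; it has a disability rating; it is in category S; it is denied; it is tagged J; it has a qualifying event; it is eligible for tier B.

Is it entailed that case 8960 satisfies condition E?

By R8 (it meets the income test, it has a disability rating): it is employed.
By R10 (it has a qualifying event, it is tagged J): it is tagged V.
By R18 (it is tagged V, it has a disability rating): it satisfies condition V1.
By R22 (it has attribute Y1, it is a veteran): it is in category K.
By R27 (it satisfies condition V1, it has a disability rating): it is in state N1.
By R28 (it is tagged L, it is denied): it satisfies condition Q.
By R32 (it carries flag Z, it is in category C): it is in state W.
By R34 (it is eligible for tier B, it is in category S): it is tagged X.
By R35 (it is denied, it is a veteran): it carries flag J1.
By R5 (it is in state W): it receives a waiver.
By R6 (it carries flag J1, it is in state N, it is tagged G): it is in category U1.
By R11 (it satisfies condition Q): it is tagged B1.
By R15 (it is in category K, it has a disability rating): it is a first-time applicant.
By R16 (it is in category U1, it is a veteran): it has marker H.
By R23 (it is tagged X, it carries flag Z): it is in category P.
By R26 (it is in state N1, it has marker H): it satisfies condition K1.
By R33 (it is tagged B1, it is in category P, it has a disability rating): it is in state A.
By R14 (it is in state A, it is a first-time applicant): it is eligible for tier A.
By R20 (it is eligible for tier A): it is a resident.
By R21 (it is a resident, it carries flag Z): it meets criterion U.
By R2 (it meets criterion U, it receives a waiver): it carries flag Y.
By R13 (it carries flag Y, it is employed, it satisfies condition K1): it satisfies condition E.

Yes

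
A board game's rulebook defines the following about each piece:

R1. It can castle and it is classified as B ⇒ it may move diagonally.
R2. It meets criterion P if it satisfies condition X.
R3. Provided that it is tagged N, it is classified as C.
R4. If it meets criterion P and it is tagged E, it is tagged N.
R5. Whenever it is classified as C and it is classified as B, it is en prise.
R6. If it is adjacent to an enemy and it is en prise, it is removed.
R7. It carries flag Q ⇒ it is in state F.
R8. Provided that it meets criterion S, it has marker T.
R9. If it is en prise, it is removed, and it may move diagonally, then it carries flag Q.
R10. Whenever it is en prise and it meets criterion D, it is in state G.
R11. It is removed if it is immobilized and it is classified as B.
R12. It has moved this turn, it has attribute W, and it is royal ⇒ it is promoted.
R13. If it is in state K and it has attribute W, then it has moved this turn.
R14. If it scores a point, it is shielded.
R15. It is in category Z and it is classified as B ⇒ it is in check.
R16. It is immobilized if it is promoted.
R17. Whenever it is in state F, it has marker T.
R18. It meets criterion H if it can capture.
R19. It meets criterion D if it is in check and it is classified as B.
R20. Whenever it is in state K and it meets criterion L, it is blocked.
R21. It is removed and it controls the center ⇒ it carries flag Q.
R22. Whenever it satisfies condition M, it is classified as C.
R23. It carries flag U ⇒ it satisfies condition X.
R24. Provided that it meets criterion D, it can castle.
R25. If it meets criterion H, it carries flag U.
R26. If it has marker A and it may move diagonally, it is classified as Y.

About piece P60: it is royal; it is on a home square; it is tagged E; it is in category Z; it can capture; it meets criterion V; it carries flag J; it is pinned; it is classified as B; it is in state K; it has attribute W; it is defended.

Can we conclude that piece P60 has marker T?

Yes

By R13 (it is in state K, it has attribute W): it has moved this turn.
By R15 (it is in category Z, it is classified as B): it is in check.
By R18 (it can capture): it meets criterion H.
By R19 (it is in check, it is classified as B): it meets criterion D.
By R24 (it meets criterion D): it can castle.
By R25 (it meets criterion H): it carries flag U.
By R1 (it can castle, it is classified as B): it may move diagonally.
By R12 (it has moved this turn, it has attribute W, it is royal): it is promoted.
By R16 (it is promoted): it is immobilized.
By R23 (it carries flag U): it satisfies condition X.
By R2 (it satisfies condition X): it meets criterion P.
By R4 (it meets criterion P, it is tagged E): it is tagged N.
By R11 (it is immobilized, it is classified as B): it is removed.
By R3 (it is tagged N): it is classified as C.
By R5 (it is classified as C, it is classified as B): it is en prise.
By R9 (it is en prise, it is removed, it may move diagonally): it carries flag Q.
By R7 (it carries flag Q): it is in state F.
By R17 (it is in state F): it has marker T.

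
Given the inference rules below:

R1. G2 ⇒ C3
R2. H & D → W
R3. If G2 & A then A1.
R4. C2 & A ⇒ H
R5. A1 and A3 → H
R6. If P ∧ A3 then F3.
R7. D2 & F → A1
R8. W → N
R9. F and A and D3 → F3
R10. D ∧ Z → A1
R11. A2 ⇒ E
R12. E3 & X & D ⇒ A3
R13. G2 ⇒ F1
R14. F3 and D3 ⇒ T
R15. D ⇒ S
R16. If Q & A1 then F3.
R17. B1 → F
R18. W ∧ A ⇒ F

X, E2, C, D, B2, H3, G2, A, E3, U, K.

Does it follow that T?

No

Forward chaining from the given facts derives: C3, A1, A3, F1, S, H, W, N, F.
The only rule concluding T is R14, which needs F3; that is never established.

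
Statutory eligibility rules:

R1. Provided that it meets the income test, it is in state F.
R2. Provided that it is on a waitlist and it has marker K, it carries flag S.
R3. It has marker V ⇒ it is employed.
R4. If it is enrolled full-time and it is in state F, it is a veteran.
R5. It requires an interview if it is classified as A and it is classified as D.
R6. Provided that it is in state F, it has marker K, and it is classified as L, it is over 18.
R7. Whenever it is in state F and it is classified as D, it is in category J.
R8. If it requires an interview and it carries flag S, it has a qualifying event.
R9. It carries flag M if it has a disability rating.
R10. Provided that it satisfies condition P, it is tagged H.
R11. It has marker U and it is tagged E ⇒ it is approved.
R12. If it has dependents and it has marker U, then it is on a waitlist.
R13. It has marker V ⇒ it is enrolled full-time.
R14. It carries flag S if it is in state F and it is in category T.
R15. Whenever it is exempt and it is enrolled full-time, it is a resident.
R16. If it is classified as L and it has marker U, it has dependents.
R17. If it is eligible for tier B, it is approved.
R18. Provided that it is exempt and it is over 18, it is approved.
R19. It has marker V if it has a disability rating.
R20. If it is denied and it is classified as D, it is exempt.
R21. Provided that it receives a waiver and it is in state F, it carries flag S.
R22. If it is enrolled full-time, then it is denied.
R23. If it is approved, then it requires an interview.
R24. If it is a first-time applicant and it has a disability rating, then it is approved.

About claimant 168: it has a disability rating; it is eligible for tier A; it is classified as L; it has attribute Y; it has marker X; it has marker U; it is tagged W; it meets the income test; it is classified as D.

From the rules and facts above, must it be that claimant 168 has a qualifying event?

No

Forward chaining from the given facts derives: is in state F, is in category J, carries flag M, has dependents, has marker V, is employed, is on a waitlist, is enrolled full-time, is denied, is a veteran, is exempt, is a resident.
The only rule concluding "it has a qualifying event" is R8, which needs "it requires an interview"; that is never established.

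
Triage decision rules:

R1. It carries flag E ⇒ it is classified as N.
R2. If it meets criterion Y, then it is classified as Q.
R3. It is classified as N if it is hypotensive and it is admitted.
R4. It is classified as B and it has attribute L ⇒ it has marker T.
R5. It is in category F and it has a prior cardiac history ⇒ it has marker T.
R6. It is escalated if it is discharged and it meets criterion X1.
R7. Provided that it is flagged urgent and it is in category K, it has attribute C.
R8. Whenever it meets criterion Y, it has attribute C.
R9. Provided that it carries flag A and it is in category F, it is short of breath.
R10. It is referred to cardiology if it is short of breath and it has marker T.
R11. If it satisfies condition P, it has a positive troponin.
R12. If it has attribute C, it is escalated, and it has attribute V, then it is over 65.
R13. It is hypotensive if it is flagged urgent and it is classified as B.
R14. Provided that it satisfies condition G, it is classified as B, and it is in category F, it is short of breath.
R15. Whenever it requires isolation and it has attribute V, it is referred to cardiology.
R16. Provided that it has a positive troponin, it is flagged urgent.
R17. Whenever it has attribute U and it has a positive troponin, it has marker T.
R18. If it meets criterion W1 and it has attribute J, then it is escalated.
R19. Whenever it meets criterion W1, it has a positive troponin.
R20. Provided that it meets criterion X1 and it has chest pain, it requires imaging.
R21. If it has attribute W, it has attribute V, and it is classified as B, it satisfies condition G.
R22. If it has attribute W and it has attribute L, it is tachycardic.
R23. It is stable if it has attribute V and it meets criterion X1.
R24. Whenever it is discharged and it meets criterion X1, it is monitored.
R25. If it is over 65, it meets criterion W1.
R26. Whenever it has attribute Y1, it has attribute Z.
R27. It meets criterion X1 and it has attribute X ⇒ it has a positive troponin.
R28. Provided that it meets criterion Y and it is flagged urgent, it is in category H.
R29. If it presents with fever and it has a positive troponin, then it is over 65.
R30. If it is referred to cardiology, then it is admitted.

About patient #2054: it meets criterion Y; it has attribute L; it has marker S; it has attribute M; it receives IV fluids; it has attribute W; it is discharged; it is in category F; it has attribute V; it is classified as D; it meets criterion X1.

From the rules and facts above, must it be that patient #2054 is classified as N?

Forward chaining from the given facts derives: is classified as Q, is escalated, has attribute C, is over 65, is tachycardic, is stable, is monitored, meets criterion W1, has a positive troponin, is flagged urgent, is in category H.
Rules concluding "it is classified as N": R1 needs "it carries flag E"; R3 needs "it is hypotensive" — none of these are established.

No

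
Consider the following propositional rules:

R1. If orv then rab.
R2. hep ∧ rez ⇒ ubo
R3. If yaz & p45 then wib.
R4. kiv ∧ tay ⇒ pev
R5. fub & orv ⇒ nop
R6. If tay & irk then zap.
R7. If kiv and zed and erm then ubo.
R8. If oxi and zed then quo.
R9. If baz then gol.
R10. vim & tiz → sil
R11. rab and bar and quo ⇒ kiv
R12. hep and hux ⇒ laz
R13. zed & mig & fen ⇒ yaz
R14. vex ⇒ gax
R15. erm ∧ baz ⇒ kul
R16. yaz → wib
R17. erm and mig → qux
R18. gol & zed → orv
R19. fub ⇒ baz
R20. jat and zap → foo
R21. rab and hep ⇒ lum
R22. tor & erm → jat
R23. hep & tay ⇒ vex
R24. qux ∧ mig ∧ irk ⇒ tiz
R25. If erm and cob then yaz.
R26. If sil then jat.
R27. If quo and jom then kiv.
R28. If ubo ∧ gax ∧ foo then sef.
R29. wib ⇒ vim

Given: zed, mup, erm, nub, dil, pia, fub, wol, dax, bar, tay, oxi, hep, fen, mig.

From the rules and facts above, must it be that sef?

Forward chaining from the given facts derives: quo, yaz, wib, qux, baz, vex, vim, gol, gax, kul, orv, rab, nop, kiv, lum, pev, ubo.
The only rule concluding sef is R28, which needs foo; that is never established.

No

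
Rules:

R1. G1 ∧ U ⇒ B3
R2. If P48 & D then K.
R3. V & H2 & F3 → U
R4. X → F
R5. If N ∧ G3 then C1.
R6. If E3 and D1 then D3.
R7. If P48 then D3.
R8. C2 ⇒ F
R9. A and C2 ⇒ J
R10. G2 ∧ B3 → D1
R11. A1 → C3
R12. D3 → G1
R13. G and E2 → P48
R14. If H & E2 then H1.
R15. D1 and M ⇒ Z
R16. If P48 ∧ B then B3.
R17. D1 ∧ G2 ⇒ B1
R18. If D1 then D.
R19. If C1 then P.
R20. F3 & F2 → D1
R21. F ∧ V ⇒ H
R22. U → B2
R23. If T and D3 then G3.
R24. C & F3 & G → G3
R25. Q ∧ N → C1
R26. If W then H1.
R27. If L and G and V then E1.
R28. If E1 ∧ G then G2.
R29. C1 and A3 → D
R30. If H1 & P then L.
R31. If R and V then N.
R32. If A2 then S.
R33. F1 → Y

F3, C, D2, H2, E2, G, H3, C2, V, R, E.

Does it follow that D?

Yes

U  (by R3: V, H2, F3)
F  (by R8: C2)
P48  (by R13: G, E2)
H  (by R21: F, V)
G3  (by R24: C, F3, G)
N  (by R31: R, V)
C1  (by R5: N, G3)
D3  (by R7: P48)
G1  (by R12: D3)
H1  (by R14: H, E2)
P  (by R19: C1)
L  (by R30: H1, P)
B3  (by R1: G1, U)
E1  (by R27: L, G, V)
G2  (by R28: E1, G)
D1  (by R10: G2, B3)
D  (by R18: D1)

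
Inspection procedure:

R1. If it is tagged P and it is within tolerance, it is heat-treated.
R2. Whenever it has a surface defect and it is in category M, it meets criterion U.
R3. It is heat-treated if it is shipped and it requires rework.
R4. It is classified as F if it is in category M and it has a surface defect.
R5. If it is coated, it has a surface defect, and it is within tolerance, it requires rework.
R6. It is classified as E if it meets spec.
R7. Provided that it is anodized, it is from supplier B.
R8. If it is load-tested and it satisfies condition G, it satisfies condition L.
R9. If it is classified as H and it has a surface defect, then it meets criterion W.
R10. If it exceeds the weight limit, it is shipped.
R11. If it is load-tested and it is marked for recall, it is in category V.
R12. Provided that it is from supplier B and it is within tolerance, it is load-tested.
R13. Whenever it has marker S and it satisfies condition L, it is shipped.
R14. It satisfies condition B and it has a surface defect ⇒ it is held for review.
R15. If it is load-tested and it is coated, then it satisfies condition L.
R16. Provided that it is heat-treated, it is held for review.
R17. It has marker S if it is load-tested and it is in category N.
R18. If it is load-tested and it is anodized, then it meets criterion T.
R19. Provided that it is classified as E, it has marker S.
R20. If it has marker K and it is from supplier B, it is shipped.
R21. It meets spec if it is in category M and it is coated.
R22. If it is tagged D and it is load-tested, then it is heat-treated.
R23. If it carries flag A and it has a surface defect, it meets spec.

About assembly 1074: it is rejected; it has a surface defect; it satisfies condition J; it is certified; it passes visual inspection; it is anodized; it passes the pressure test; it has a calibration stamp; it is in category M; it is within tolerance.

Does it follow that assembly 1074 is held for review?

No

Forward chaining from the given facts derives: meets criterion U, is classified as F, is from supplier B, is load-tested, meets criterion T.
Rules concluding "it is held for review": R14 needs "it satisfies condition B"; R16 needs "it is heat-treated" — none of these are established.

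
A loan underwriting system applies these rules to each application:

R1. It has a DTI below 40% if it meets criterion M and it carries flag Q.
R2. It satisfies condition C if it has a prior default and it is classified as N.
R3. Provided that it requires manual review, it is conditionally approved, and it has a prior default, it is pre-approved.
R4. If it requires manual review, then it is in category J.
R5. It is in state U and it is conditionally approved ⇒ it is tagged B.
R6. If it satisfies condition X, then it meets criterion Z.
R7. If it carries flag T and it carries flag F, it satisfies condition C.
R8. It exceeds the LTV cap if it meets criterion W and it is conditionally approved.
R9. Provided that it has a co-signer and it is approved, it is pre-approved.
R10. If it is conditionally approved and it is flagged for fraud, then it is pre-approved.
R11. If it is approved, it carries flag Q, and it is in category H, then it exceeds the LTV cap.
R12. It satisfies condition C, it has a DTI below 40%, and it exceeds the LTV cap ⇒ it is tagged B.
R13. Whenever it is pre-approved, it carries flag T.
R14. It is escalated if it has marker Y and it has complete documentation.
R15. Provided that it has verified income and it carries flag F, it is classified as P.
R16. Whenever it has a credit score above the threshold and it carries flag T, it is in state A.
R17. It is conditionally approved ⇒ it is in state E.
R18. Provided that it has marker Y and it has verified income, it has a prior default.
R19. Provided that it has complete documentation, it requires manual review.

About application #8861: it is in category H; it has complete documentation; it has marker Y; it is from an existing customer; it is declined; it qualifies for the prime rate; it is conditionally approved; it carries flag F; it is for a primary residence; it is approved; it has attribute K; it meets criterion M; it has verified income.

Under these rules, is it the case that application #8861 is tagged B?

Forward chaining from the given facts derives: is escalated, is classified as P, is in state E, has a prior default, requires manual review, is pre-approved, is in category J, carries flag T, satisfies condition C.
Rules concluding "it is tagged B": R5 needs "it is in state U"; R12 needs "it has a DTI below 40%" — none of these are established.

No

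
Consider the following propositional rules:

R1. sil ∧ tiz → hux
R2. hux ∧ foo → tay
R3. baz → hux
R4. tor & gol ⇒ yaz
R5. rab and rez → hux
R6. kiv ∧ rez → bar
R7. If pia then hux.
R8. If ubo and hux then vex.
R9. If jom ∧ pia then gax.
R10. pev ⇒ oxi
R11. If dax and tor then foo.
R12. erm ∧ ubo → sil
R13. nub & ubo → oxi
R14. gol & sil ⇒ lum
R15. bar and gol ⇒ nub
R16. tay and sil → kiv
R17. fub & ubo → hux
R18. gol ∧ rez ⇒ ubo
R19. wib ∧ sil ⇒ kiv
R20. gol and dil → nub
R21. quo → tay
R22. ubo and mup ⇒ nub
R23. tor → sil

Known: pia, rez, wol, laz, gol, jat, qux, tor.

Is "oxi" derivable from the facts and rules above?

No

Forward chaining from the given facts derives: yaz, hux, ubo, sil, vex, lum.
Rules concluding oxi: R10 needs pev; R13 needs nub — none of these are established.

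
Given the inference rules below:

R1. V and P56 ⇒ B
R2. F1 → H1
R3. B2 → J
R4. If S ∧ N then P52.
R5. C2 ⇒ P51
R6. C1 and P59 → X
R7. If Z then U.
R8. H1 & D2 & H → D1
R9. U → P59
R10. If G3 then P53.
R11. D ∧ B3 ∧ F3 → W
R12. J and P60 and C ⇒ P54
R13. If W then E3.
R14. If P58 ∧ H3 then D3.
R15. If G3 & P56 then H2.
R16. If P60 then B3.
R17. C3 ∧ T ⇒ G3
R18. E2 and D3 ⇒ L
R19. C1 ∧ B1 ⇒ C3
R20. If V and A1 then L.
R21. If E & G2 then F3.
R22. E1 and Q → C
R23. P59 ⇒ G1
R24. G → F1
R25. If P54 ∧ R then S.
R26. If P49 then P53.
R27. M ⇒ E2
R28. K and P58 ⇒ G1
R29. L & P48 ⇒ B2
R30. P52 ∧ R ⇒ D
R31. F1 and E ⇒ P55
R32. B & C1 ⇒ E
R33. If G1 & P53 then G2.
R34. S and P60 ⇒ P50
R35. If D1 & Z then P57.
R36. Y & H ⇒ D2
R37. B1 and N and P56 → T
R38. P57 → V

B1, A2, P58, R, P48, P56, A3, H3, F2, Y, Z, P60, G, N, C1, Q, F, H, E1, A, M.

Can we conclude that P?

No

Forward chaining from the given facts derives: U, P59, D3, B3, C3, C, G1, F1, E2, D2, T, H1, X, D1, G3, L, B2, P57, V, B, J, P53, P54, H2, S, E, G2, P50, P52, F3, D, P55, W, E3.
No rule has P as its conclusion, and it is not among the given facts.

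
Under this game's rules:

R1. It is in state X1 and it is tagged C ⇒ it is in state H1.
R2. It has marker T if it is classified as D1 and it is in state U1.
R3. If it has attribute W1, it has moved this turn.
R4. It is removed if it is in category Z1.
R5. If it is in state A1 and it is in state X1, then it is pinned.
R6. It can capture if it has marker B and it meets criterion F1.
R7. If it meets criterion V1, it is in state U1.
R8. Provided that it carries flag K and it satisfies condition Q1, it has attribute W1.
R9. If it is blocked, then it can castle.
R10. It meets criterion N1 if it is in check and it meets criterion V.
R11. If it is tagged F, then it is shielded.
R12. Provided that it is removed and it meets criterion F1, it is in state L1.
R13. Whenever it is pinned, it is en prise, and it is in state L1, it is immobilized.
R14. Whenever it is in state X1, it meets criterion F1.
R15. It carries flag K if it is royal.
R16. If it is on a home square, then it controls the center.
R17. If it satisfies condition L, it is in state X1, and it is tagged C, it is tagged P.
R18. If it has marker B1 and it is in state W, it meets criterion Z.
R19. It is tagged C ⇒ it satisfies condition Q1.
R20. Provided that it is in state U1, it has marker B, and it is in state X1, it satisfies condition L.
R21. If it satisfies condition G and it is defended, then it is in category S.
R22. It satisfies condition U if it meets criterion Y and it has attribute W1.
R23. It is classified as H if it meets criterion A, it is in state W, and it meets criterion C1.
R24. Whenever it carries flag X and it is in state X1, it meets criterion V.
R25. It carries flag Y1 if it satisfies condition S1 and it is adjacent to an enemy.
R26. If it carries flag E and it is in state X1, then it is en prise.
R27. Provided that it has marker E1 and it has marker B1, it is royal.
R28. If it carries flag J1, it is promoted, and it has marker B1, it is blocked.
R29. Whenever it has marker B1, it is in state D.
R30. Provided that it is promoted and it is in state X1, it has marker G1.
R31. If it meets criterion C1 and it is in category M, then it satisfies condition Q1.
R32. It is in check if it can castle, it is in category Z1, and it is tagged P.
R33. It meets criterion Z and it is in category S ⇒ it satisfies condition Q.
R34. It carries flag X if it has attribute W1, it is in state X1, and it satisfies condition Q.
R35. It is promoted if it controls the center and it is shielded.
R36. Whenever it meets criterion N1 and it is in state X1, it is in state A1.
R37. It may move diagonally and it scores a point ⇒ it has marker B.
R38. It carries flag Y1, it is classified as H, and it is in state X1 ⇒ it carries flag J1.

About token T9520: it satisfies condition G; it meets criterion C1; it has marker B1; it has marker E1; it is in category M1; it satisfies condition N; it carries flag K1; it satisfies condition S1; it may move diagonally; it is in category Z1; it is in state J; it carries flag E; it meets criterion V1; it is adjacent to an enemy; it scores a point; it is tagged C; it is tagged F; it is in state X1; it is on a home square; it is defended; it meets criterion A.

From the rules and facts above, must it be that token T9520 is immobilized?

No

Forward chaining from the given facts derives: is in state H1, is removed, is in state U1, is shielded, meets criterion F1, controls the center, satisfies condition Q1, is in category S, carries flag Y1, is en prise, is royal, is in state D, is promoted, has marker B, can capture, is in state L1, carries flag K, satisfies condition L, has marker G1, has attribute W1, is tagged P, has moved this turn.
The only rule concluding "it is immobilized" is R13, which needs "it is pinned"; that is never established.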